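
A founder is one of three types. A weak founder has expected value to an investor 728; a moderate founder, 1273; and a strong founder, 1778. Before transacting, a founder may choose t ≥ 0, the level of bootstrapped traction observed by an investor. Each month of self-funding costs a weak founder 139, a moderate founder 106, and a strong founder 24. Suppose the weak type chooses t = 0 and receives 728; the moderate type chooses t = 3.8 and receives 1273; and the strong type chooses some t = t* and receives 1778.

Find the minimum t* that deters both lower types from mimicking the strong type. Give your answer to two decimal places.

Moderate type (on-path payoff 1273 − 106×3.8 = 870.2) won't mimic when 870.2 ≥ 1778 − 106·t*, i.e. t* ≥ 8.56.
Weak type (on-path payoff 728) won't mimic when 728 ≥ 1778 − 139·t*, i.e. t* ≥ 7.55.
Both must hold, so t* = max(7.55, 8.56) = 8.56. The moderate type's constraint binds.

8.56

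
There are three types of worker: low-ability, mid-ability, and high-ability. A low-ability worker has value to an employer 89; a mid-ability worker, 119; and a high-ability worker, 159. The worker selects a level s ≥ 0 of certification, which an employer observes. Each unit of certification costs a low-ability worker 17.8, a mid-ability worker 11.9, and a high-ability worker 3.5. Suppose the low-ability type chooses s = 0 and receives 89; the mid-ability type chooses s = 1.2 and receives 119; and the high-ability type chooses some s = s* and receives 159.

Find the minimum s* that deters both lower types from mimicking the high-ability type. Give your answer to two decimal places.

Mid-ability type (on-path payoff 119 − 11.9×1.2 = 104.72) won't mimic when 104.72 ≥ 159 − 11.9·s*, i.e. s* ≥ 4.56.
Low-ability type (on-path payoff 89) won't mimic when 89 ≥ 159 − 17.8·s*, i.e. s* ≥ 3.93.
Both must hold, so s* = max(3.93, 4.56) = 4.56. The mid-ability type's constraint binds.

4.56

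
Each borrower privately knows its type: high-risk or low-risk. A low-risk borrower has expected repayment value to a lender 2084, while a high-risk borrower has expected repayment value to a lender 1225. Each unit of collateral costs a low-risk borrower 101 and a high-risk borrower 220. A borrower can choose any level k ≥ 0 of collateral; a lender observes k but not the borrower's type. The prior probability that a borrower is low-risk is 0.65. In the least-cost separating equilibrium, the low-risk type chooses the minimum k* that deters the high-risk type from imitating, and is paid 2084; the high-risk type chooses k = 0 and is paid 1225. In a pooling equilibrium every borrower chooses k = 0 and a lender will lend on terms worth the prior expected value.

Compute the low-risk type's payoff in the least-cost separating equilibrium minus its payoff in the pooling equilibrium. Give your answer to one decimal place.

-93.7

Least-cost separating signal: k* solves 1225 = 2084 − 220·k*, so k* = (2084 − 1225)/220 ≈ 3.9045.
Low-risk type's separating payoff: 2084 − 101 × k* = 2084 − 101 × (2084 − 1225)/220 = 2084 − 86759/220 ≈ 1689.641.
Pooling payoff: 0.65 × 2084 + 0.35 × 1225 = 1783.35.
Difference: 1689.641 − 1783.35 = -93.709, i.e. -93.7 to one decimal place.
The low-risk type would prefer the pooling outcome.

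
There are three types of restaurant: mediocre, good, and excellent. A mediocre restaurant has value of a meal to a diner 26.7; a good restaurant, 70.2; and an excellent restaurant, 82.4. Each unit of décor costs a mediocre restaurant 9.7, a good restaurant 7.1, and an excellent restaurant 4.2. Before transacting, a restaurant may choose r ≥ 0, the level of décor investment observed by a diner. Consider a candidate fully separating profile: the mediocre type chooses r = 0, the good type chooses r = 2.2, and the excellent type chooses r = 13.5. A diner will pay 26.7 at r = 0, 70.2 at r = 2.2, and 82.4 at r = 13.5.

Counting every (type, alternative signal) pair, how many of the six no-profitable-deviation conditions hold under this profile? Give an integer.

3

Mediocre (own payoff 26.7): to r=2.2 gives 70.2 − 9.7×2.2 = 48.86 → profitable ✗; to r=13.5 gives 82.4 − 9.7×13.5 = -48.55 → no gain ✓.
Excellent (own payoff 82.4 − 4.2×13.5 = 25.7): to r=0 gives 26.7 → profitable ✗; to r=2.2 gives 70.2 − 4.2×2.2 = 60.96 → profitable ✗.
Good (own payoff 70.2 − 7.1×2.2 = 54.58): to r=0 gives 26.7 → no gain ✓; to r=13.5 gives 82.4 − 7.1×13.5 = -13.45 → no gain ✓.
3 of the 6 constraints hold; not an equilibrium.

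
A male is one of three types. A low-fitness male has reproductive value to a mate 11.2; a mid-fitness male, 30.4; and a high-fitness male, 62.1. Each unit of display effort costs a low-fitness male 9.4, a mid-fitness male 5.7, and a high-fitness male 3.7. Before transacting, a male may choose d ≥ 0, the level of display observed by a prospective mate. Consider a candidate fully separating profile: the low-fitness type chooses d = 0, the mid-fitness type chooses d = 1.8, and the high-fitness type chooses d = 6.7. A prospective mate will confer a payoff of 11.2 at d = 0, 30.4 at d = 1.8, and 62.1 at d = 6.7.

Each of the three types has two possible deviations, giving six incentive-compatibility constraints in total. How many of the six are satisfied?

4

Low-fitness (own payoff 11.2): to d=1.8 gives 30.4 − 9.4×1.8 = 13.48 → profitable ✗; to d=6.7 gives 62.1 − 9.4×6.7 = -0.88 → no gain ✓.
Mid-fitness (own payoff 30.4 − 5.7×1.8 = 20.14): to d=0 gives 11.2 → no gain ✓; to d=6.7 gives 62.1 − 5.7×6.7 = 23.91 → profitable ✗.
High-fitness (own payoff 62.1 − 3.7×6.7 = 37.31): to d=0 gives 11.2 → no gain ✓; to d=1.8 gives 30.4 − 3.7×1.8 = 23.74 → no gain ✓.
4 of the 6 constraints hold; not an equilibrium.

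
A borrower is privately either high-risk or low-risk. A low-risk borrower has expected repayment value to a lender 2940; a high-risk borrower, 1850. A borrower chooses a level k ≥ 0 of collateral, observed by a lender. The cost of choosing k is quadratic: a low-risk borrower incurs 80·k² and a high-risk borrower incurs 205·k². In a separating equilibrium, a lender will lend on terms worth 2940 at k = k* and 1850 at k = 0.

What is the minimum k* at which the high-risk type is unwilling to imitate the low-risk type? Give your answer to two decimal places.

The high-risk type at k = 0 receives 1850; imitating at k* yields 2940 − 205·k*².
Indifference: 1850 = 2940 − 205·k*², so k*² = (2940 − 1850) / 205 ≈ 5.3171.
k* = √5.3171 ≈ 2.31.

2.31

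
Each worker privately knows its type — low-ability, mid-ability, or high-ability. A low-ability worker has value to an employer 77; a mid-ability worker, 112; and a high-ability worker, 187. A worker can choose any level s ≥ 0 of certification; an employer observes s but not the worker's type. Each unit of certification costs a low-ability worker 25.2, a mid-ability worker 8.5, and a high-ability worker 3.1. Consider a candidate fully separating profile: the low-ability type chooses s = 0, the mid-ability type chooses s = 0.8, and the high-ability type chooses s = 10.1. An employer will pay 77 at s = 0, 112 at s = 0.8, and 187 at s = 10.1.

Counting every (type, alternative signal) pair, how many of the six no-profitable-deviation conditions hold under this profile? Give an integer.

5

High-ability (own payoff 187 − 3.1×10.1 = 155.69): to s=0 gives 77 → no gain ✓; to s=0.8 gives 112 − 3.1×0.8 = 109.52 → no gain ✓.
Mid-ability (own payoff 112 − 8.5×0.8 = 105.2): to s=0 gives 77 → no gain ✓; to s=10.1 gives 187 − 8.5×10.1 = 101.15 → no gain ✓.
Low-ability (own payoff 77): to s=0.8 gives 112 − 25.2×0.8 = 91.84 → profitable ✗; to s=10.1 gives 187 − 25.2×10.1 = -67.52 → no gain ✓.
5 of the 6 constraints hold; not an equilibrium.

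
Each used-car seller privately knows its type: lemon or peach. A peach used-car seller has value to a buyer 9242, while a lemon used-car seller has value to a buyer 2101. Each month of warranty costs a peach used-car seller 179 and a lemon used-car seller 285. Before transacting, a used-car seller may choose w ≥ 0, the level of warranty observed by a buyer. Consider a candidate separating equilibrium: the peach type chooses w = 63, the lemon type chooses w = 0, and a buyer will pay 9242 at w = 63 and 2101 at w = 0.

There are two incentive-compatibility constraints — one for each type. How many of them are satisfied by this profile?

1

Peach type: signal → 9242 − 179 × 63 = -2035; deviate to 0 → 2101. IC fails (-2035 < 2101).
Lemon type: stay at 0 → 2101; mimic → 9242 − 285 × 63 = -8713. IC holds (2101 ≥ -8713).
1 of 2 constraints hold, so this profile is not an equilibrium.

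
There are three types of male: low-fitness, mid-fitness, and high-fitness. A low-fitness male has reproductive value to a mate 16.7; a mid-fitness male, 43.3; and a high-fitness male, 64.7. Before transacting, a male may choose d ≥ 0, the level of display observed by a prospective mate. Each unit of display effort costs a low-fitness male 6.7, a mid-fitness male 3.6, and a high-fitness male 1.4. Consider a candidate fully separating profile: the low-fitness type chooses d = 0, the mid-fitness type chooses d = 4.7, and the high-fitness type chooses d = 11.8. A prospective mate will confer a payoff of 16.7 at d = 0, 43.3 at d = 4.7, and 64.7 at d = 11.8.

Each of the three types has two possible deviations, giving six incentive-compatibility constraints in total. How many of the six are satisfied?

Mid-fitness (own payoff 43.3 − 3.6×4.7 = 26.38): to d=0 gives 16.7 → no gain ✓; to d=11.8 gives 64.7 − 3.6×11.8 = 22.22 → no gain ✓.
High-fitness (own payoff 64.7 − 1.4×11.8 = 48.18): to d=0 gives 16.7 → no gain ✓; to d=4.7 gives 43.3 − 1.4×4.7 = 36.72 → no gain ✓.
Low-fitness (own payoff 16.7): to d=4.7 gives 43.3 − 6.7×4.7 = 11.81 → no gain ✓; to d=11.8 gives 64.7 − 6.7×11.8 = -14.36 → no gain ✓.
6 of the 6 constraints hold; this profile is a separating equilibrium.

6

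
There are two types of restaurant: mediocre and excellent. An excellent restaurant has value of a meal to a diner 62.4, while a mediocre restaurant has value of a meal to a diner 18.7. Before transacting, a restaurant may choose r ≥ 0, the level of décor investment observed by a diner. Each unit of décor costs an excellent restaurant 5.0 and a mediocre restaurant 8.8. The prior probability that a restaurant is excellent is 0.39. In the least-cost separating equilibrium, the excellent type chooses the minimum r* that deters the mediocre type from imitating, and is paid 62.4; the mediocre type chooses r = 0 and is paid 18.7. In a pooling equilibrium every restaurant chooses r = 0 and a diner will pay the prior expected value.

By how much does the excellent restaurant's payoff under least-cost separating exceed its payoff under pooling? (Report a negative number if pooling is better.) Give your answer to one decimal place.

Least-cost separating signal: r* solves 18.7 = 62.4 − 8.8·r*, so r* = (62.4 − 18.7)/8.8 ≈ 4.9659.
Excellent type's separating payoff: 62.4 − 5.0 × r* = 62.4 − 5.0 × (62.4 − 18.7)/8.8 = 62.4 − 218.5/8.8 ≈ 37.570.
Pooling payoff: 0.39 × 62.4 + 0.61 × 18.7 = 35.743.
Difference: 37.570 − 35.743 = 1.827, i.e. 1.8 to one decimal place.
The excellent type prefers to separate.

1.8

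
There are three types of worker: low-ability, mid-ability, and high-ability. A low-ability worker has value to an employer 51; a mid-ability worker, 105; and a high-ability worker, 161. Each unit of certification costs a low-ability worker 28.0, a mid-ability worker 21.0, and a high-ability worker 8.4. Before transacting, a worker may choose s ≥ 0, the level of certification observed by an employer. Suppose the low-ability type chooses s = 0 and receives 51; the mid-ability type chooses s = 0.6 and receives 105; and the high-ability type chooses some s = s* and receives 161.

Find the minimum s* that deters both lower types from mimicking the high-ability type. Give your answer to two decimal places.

Mid-ability type (on-path payoff 105 − 21.0×0.6 = 92.4) won't mimic when 92.4 ≥ 161 − 21.0·s*, i.e. s* ≥ 3.27.
Low-ability type (on-path payoff 51) won't mimic when 51 ≥ 161 − 28.0·s*, i.e. s* ≥ 3.93.
Both must hold, so s* = max(3.93, 3.27) = 3.93. The low-ability type's constraint binds.

3.93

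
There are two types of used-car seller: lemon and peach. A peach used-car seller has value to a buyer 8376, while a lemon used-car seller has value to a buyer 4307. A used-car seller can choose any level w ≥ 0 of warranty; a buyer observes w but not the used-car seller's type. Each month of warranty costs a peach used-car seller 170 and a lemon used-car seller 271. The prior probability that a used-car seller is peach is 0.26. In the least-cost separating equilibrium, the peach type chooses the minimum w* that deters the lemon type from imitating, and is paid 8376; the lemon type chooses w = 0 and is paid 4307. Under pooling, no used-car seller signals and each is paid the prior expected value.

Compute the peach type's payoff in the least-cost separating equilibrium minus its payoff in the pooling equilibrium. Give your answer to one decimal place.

458.6

Least-cost separating signal: w* solves 4307 = 8376 − 271·w*, so w* = (8376 − 4307)/271 ≈ 15.0148.
Peach type's separating payoff: 8376 − 170 × w* = 8376 − 170 × (8376 − 4307)/271 = 8376 − 691730/271 ≈ 5823.491.
Pooling payoff: 0.26 × 8376 + 0.74 × 4307 = 5364.94.
Difference: 5823.491 − 5364.94 = 458.551, i.e. 458.6 to one decimal place.
The peach type prefers to separate.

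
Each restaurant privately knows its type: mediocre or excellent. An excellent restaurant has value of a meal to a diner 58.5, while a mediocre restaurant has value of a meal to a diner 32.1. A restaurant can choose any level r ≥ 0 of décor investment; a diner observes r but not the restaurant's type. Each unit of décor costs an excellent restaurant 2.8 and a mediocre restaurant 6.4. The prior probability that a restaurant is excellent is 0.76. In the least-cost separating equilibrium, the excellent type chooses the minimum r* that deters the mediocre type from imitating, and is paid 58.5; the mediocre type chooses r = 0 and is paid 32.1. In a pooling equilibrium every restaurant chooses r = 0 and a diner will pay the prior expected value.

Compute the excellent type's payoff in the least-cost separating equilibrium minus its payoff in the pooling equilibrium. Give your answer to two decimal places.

-5.21

Least-cost separating signal: r* solves 32.1 = 58.5 − 6.4·r*, so r* = (58.5 − 32.1)/6.4 = 4.125.
Excellent type's separating payoff: 58.5 − 2.8 × r* = 58.5 − 2.8 × (58.5 − 32.1)/6.4 = 58.5 − 73.92/6.4 = 46.95.
Pooling payoff: 0.76 × 58.5 + 0.24 × 32.1 = 52.164.
Difference: 46.95 − 52.164 = -5.214, i.e. -5.21 to two decimal places.
The excellent type would prefer the pooling outcome.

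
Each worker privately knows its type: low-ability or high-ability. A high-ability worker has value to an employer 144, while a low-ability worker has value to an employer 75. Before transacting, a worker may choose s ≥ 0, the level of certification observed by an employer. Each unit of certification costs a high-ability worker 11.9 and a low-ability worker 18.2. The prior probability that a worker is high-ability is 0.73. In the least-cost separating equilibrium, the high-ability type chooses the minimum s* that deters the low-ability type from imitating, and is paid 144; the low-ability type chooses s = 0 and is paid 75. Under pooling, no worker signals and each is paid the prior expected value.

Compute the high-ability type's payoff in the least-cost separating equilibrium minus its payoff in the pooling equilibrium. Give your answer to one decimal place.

Least-cost separating signal: s* solves 75 = 144 − 18.2·s*, so s* = (144 − 75)/18.2 ≈ 3.7912.
High-ability type's separating payoff: 144 − 11.9 × s* = 144 − 11.9 × (144 − 75)/18.2 = 144 − 821.1/18.2 ≈ 98.885.
Pooling payoff: 0.73 × 144 + 0.27 × 75 = 125.37.
Difference: 98.885 − 125.37 = -26.485, i.e. -26.5 to one decimal place.
The high-ability type would prefer the pooling outcome.

-26.5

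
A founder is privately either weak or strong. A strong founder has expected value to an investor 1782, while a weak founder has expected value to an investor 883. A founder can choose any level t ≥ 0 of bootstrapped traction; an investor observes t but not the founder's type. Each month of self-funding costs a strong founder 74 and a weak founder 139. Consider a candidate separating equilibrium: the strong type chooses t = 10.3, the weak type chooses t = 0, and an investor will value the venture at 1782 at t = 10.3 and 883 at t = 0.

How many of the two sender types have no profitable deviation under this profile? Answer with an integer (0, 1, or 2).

Weak type: stay at 0 → 883; mimic → 1782 − 139 × 10.3 = 350.3. IC holds (883 ≥ 350.3).
Strong type: signal → 1782 − 74 × 10.3 = 1019.8; deviate to 0 → 883. IC holds (1019.8 ≥ 883).
2 of 2 constraints hold, so this is a separating equilibrium.

2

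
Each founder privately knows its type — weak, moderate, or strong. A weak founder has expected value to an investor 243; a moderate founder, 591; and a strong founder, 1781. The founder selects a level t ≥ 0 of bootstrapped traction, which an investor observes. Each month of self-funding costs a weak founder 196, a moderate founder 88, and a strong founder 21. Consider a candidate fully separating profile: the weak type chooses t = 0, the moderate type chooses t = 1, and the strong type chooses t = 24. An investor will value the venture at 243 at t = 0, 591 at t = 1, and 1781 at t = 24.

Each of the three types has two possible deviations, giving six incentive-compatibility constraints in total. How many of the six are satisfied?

Strong (own payoff 1781 − 21×24 = 1277): to t=0 gives 243 → no gain ✓; to t=1 gives 591 − 21×1 = 570 → no gain ✓.
Weak (own payoff 243): to t=1 gives 591 − 196×1 = 395 → profitable ✗; to t=24 gives 1781 − 196×24 = -2923 → no gain ✓.
Moderate (own payoff 591 − 88×1 = 503): to t=0 gives 243 → no gain ✓; to t=24 gives 1781 − 88×24 = -331 → no gain ✓.
5 of the 6 constraints hold; not an equilibrium.

5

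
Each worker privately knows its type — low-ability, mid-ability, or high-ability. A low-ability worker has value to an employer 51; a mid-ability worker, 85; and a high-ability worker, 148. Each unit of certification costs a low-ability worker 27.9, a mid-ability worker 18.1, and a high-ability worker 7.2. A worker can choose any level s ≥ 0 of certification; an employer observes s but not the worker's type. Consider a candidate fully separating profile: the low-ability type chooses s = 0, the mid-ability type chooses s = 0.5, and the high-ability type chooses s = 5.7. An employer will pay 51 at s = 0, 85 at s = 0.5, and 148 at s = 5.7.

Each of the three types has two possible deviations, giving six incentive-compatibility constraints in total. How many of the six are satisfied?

High-ability (own payoff 148 − 7.2×5.7 = 106.96): to s=0 gives 51 → no gain ✓; to s=0.5 gives 85 − 7.2×0.5 = 81.4 → no gain ✓.
Low-ability (own payoff 51): to s=0.5 gives 85 − 27.9×0.5 = 71.05 → profitable ✗; to s=5.7 gives 148 − 27.9×5.7 = -11.03 → no gain ✓.
Mid-ability (own payoff 85 − 18.1×0.5 = 75.95): to s=0 gives 51 → no gain ✓; to s=5.7 gives 148 − 18.1×5.7 = 44.83 → no gain ✓.
5 of the 6 constraints hold; not an equilibrium.

5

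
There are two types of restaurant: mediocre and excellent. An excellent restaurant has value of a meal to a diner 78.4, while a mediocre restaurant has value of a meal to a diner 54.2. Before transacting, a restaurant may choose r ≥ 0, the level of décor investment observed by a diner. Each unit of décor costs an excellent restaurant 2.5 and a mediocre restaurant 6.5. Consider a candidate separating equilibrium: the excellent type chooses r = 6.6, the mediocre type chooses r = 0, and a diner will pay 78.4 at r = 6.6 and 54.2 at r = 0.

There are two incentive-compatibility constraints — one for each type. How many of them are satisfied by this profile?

Mediocre type: stay at 0 → 54.2; mimic → 78.4 − 6.5 × 6.6 = 35.5. IC holds (54.2 ≥ 35.5).
Excellent type: signal → 78.4 − 2.5 × 6.6 = 61.9; deviate to 0 → 54.2. IC holds (61.9 ≥ 54.2).
2 of 2 constraints hold, so this is a separating equilibrium.

2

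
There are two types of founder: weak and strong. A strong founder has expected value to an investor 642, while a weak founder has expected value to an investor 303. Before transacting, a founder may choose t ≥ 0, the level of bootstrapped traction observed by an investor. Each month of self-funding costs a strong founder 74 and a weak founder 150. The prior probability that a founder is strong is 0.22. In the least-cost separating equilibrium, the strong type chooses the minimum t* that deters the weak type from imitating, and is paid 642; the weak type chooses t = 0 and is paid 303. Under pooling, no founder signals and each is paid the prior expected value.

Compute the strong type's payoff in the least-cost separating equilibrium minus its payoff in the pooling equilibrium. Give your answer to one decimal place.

Least-cost separating signal: t* solves 303 = 642 − 150·t*, so t* = (642 − 303)/150 = 2.26.
Strong type's separating payoff: 642 − 74 × t* = 642 − 74 × (642 − 303)/150 = 642 − 25086/150 = 474.76.
Pooling payoff: 0.22 × 642 + 0.78 × 303 = 377.58.
Difference: 474.76 − 377.58 = 97.18, i.e. 97.2 to one decimal place.
The strong type prefers to separate.

97.2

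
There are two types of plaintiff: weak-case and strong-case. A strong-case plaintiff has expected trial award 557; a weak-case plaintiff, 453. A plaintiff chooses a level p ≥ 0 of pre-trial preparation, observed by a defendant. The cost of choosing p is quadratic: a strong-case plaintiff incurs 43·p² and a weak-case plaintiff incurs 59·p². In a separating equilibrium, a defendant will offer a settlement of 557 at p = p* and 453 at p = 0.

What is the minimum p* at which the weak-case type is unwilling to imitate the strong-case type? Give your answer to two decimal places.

The weak-case type at p = 0 receives 453; imitating at p* yields 557 − 59·p*².
Indifference: 453 = 557 − 59·p*², so p*² = (557 − 453) / 59 ≈ 1.7627.
p* = √1.7627 ≈ 1.33.

1.33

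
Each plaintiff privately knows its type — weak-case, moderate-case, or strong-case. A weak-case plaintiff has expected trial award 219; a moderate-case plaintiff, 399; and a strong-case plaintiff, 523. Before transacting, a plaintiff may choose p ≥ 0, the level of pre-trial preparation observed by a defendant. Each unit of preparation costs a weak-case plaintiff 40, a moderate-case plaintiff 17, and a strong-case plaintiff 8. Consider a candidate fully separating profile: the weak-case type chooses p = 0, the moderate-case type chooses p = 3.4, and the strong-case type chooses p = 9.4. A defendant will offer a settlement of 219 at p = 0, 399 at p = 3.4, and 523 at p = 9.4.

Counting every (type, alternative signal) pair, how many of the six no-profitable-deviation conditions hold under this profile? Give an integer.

Strong-case (own payoff 523 − 8×9.4 = 447.8): to p=0 gives 219 → no gain ✓; to p=3.4 gives 399 − 8×3.4 = 371.8 → no gain ✓.
Weak-case (own payoff 219): to p=3.4 gives 399 − 40×3.4 = 263 → profitable ✗; to p=9.4 gives 523 − 40×9.4 = 147 → no gain ✓.
Moderate-case (own payoff 399 − 17×3.4 = 341.2): to p=0 gives 219 → no gain ✓; to p=9.4 gives 523 − 17×9.4 = 363.2 → profitable ✗.
4 of the 6 constraints hold; not an equilibrium.

4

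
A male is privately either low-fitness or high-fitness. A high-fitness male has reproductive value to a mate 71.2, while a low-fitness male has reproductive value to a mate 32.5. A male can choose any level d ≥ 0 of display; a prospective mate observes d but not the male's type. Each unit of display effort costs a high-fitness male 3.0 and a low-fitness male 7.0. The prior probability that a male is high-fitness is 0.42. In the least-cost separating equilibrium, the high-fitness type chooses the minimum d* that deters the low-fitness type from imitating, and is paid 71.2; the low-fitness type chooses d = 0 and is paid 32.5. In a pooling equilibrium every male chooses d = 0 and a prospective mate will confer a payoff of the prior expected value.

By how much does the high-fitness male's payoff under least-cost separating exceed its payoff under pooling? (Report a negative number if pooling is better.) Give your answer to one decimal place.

5.9

Least-cost separating signal: d* solves 32.5 = 71.2 − 7.0·d*, so d* = (71.2 − 32.5)/7.0 ≈ 5.5286.
High-fitness type's separating payoff: 71.2 − 3.0 × d* = 71.2 − 3.0 × (71.2 − 32.5)/7.0 = 71.2 − 116.1/7.0 ≈ 54.614.
Pooling payoff: 0.42 × 71.2 + 0.58 × 32.5 = 48.754.
Difference: 54.614 − 48.754 = 5.86, i.e. 5.9 to one decimal place.
The high-fitness type prefers to separate.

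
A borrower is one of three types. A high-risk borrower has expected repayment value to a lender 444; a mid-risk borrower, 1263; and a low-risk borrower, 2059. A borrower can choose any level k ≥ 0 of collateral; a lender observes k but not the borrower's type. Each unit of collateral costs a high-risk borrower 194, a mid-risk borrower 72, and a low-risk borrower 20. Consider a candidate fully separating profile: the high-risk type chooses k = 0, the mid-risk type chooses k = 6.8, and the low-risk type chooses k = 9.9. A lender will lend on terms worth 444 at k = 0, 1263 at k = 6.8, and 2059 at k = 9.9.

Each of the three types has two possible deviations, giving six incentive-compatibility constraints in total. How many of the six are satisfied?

5

Low-risk (own payoff 2059 − 20×9.9 = 1861): to k=0 gives 444 → no gain ✓; to k=6.8 gives 1263 − 20×6.8 = 1127 → no gain ✓.
High-risk (own payoff 444): to k=6.8 gives 1263 − 194×6.8 = -56.2 → no gain ✓; to k=9.9 gives 2059 − 194×9.9 = 138.4 → no gain ✓.
Mid-risk (own payoff 1263 − 72×6.8 = 773.4): to k=0 gives 444 → no gain ✓; to k=9.9 gives 2059 − 72×9.9 = 1346.2 → profitable ✗.
5 of the 6 constraints hold; not an equilibrium.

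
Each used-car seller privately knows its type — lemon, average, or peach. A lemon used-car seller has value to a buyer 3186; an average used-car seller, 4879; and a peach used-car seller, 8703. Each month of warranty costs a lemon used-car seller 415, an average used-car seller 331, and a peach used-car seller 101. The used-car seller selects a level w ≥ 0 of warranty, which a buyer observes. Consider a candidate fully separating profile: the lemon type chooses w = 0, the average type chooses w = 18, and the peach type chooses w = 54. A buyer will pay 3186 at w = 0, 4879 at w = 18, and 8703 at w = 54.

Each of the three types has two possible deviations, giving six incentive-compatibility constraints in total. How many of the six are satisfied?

Peach (own payoff 8703 − 101×54 = 3249): to w=0 gives 3186 → no gain ✓; to w=18 gives 4879 − 101×18 = 3061 → no gain ✓.
Average (own payoff 4879 − 331×18 = -1079): to w=0 gives 3186 → profitable ✗; to w=54 gives 8703 − 331×54 = -9171 → no gain ✓.
Lemon (own payoff 3186): to w=18 gives 4879 − 415×18 = -2591 → no gain ✓; to w=54 gives 8703 − 415×54 = -13707 → no gain ✓.
5 of the 6 constraints hold; not an equilibrium.

5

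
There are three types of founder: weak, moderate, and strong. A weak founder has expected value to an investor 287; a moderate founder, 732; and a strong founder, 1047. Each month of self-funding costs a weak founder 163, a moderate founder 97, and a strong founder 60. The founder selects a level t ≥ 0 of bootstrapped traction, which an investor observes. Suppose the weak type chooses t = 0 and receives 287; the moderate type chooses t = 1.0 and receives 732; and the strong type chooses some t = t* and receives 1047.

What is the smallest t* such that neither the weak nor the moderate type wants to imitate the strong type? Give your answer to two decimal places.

Moderate type (on-path payoff 732 − 97×1.0 = 635) won't mimic when 635 ≥ 1047 − 97·t*, i.e. t* ≥ 4.25.
Weak type (on-path payoff 287) won't mimic when 287 ≥ 1047 − 163·t*, i.e. t* ≥ 4.66.
Both must hold, so t* = max(4.66, 4.25) = 4.66. The weak type's constraint binds.

4.66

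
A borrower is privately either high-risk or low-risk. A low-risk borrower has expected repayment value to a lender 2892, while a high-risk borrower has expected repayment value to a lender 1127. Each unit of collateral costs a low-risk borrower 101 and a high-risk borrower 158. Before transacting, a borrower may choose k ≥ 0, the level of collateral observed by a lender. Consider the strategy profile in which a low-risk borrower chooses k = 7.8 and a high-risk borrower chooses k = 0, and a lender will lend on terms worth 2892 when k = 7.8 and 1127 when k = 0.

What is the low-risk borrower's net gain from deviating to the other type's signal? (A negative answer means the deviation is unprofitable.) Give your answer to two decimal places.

-977.20

Playing k = 7.8 the low-risk borrower receives 2892 − 101 × 7.8 = 2104.2.
Deviating to k = 0 yields 1127 instead.
Gain from deviating: 1127 − 2104.2 = -977.20.
The gain is negative, so the low-risk type's incentive-compatibility constraint is satisfied.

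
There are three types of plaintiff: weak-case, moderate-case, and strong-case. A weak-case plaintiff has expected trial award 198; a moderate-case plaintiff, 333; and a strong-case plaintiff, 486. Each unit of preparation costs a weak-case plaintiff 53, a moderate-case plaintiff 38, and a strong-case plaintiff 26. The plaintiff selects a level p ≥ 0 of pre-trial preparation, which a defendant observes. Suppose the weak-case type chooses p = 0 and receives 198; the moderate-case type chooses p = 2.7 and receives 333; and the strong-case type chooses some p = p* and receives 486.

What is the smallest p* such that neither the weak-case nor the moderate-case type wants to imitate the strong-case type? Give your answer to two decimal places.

Moderate-case type (on-path payoff 333 − 38×2.7 = 230.4) won't mimic when 230.4 ≥ 486 − 38·p*, i.e. p* ≥ 6.73.
Weak-case type (on-path payoff 198) won't mimic when 198 ≥ 486 − 53·p*, i.e. p* ≥ 5.43.
Both must hold, so p* = max(5.43, 6.73) = 6.73. The moderate-case type's constraint binds.

6.73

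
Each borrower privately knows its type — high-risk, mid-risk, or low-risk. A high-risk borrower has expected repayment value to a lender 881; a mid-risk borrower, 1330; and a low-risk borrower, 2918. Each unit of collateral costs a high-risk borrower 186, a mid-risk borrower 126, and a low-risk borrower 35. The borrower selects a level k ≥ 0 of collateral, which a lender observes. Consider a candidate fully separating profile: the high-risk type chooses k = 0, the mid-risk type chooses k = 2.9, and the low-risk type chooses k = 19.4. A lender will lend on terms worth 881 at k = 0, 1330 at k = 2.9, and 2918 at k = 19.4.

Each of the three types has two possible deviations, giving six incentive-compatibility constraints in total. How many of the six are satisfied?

Low-risk (own payoff 2918 − 35×19.4 = 2239): to k=0 gives 881 → no gain ✓; to k=2.9 gives 1330 − 35×2.9 = 1228.5 → no gain ✓.
Mid-risk (own payoff 1330 − 126×2.9 = 964.6): to k=0 gives 881 → no gain ✓; to k=19.4 gives 2918 − 126×19.4 = 473.6 → no gain ✓.
High-risk (own payoff 881): to k=2.9 gives 1330 − 186×2.9 = 790.6 → no gain ✓; to k=19.4 gives 2918 − 186×19.4 = -690.4 → no gain ✓.
6 of the 6 constraints hold; this profile is a separating equilibrium.

6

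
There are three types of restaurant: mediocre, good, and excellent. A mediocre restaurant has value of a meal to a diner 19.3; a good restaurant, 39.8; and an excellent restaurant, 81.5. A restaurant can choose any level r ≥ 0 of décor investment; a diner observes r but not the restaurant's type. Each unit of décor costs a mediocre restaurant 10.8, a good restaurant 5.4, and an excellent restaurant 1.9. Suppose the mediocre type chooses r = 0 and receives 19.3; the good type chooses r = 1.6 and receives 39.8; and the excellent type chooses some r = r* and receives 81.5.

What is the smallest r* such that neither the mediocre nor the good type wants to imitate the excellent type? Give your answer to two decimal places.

Good type (on-path payoff 39.8 − 5.4×1.6 = 31.16) won't mimic when 31.16 ≥ 81.5 − 5.4·r*, i.e. r* ≥ 9.32.
Mediocre type (on-path payoff 19.3) won't mimic when 19.3 ≥ 81.5 − 10.8·r*, i.e. r* ≥ 5.76.
Both must hold, so r* = max(5.76, 9.32) = 9.32. The good type's constraint binds.

9.32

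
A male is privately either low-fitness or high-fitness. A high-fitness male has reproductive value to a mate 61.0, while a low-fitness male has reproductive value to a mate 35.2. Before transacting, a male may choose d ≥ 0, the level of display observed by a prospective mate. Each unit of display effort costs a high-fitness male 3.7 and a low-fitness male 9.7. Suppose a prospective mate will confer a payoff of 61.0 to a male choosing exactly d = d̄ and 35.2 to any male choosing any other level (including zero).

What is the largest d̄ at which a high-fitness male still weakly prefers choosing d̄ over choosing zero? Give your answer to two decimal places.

Choosing d̄ yields the high-fitness type 61.0 − 3.7·d̄; choosing zero yields 35.2.
The high-fitness type is indifferent at 61.0 − 3.7·d̄ = 35.2, i.e. d̄ = (61.0 − 35.2) / 3.7 ≈ 6.97.
For any d̄ above 6.97 the high-fitness type would rather pool at zero, so separation collapses.

6.97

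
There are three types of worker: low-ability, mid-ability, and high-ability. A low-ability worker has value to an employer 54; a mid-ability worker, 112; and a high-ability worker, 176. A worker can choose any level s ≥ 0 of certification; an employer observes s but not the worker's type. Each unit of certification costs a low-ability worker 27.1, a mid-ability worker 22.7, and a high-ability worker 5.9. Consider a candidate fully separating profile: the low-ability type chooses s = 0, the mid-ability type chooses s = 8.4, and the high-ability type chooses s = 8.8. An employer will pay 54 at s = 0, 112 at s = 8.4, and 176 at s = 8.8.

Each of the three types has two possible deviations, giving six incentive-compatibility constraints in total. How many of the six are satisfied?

4

Mid-ability (own payoff 112 − 22.7×8.4 = -78.68): to s=0 gives 54 → profitable ✗; to s=8.8 gives 176 − 22.7×8.8 = -23.76 → profitable ✗.
Low-ability (own payoff 54): to s=8.4 gives 112 − 27.1×8.4 = -115.64 → no gain ✓; to s=8.8 gives 176 − 27.1×8.8 = -62.48 → no gain ✓.
High-ability (own payoff 176 − 5.9×8.8 = 124.08): to s=0 gives 54 → no gain ✓; to s=8.4 gives 112 − 5.9×8.4 = 62.44 → no gain ✓.
4 of the 6 constraints hold; not an equilibrium.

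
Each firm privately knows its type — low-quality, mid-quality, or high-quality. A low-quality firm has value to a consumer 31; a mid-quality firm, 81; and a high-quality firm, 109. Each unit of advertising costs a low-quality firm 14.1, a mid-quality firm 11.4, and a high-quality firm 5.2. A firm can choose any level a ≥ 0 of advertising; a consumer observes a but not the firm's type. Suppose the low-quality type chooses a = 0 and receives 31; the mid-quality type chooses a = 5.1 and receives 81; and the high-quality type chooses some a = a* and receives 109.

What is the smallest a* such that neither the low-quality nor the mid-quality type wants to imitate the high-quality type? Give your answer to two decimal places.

Mid-quality type (on-path payoff 81 − 11.4×5.1 = 22.86) won't mimic when 22.86 ≥ 109 − 11.4·a*, i.e. a* ≥ 7.56.
Low-quality type (on-path payoff 31) won't mimic when 31 ≥ 109 − 14.1·a*, i.e. a* ≥ 5.53.
Both must hold, so a* = max(5.53, 7.56) = 7.56. The mid-quality type's constraint binds.

7.56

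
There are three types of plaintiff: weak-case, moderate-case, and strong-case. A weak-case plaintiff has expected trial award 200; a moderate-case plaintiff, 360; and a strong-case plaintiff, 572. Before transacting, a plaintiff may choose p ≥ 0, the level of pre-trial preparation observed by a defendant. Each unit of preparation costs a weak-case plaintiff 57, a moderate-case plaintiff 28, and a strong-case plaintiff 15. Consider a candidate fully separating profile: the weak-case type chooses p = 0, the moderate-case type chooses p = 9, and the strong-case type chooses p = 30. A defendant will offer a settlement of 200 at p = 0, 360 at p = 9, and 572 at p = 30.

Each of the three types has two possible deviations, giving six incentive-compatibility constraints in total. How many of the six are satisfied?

Moderate-case (own payoff 360 − 28×9 = 108): to p=0 gives 200 → profitable ✗; to p=30 gives 572 − 28×30 = -268 → no gain ✓.
Strong-case (own payoff 572 − 15×30 = 122): to p=0 gives 200 → profitable ✗; to p=9 gives 360 − 15×9 = 225 → profitable ✗.
Weak-case (own payoff 200): to p=9 gives 360 − 57×9 = -153 → no gain ✓; to p=30 gives 572 − 57×30 = -1138 → no gain ✓.
3 of the 6 constraints hold; not an equilibrium.

3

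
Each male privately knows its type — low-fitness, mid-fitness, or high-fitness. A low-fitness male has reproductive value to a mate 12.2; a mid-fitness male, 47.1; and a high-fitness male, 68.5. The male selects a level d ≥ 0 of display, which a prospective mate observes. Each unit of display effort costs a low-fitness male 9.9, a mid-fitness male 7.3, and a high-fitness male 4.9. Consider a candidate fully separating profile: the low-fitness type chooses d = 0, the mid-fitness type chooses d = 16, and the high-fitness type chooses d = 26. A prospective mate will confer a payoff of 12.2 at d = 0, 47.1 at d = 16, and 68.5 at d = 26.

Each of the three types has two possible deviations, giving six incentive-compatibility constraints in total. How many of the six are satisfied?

3

Mid-fitness (own payoff 47.1 − 7.3×16 = -69.7): to d=0 gives 12.2 → profitable ✗; to d=26 gives 68.5 − 7.3×26 = -121.3 → no gain ✓.
Low-fitness (own payoff 12.2): to d=16 gives 47.1 − 9.9×16 = -111.3 → no gain ✓; to d=26 gives 68.5 − 9.9×26 = -188.9 → no gain ✓.
High-fitness (own payoff 68.5 − 4.9×26 = -58.9): to d=0 gives 12.2 → profitable ✗; to d=16 gives 47.1 − 4.9×16 = -31.3 → profitable ✗.
3 of the 6 constraints hold; not an equilibrium.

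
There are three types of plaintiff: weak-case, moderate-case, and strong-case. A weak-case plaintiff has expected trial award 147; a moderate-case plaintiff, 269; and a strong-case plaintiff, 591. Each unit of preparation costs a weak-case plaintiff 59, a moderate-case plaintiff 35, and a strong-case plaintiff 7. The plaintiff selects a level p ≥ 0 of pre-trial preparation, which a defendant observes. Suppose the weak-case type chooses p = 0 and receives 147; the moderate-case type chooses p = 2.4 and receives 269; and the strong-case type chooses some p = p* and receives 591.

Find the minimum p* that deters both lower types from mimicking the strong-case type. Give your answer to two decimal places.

Weak-case type (on-path payoff 147) won't mimic when 147 ≥ 591 − 59·p*, i.e. p* ≥ 7.53.
Moderate-case type (on-path payoff 269 − 35×2.4 = 185) won't mimic when 185 ≥ 591 − 35·p*, i.e. p* ≥ 11.60.
Both must hold, so p* = max(7.53, 11.60) = 11.60. The moderate-case type's constraint binds.

11.60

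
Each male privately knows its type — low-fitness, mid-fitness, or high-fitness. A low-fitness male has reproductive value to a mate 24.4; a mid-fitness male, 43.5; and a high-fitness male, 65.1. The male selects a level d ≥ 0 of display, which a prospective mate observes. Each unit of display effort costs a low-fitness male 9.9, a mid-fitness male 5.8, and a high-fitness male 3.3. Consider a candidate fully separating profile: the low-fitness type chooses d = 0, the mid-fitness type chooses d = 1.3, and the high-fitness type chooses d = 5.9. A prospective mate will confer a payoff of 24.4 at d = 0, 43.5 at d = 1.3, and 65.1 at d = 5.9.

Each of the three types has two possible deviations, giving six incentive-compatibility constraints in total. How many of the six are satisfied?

Low-fitness (own payoff 24.4): to d=1.3 gives 43.5 − 9.9×1.3 = 30.63 → profitable ✗; to d=5.9 gives 65.1 − 9.9×5.9 = 6.69 → no gain ✓.
High-fitness (own payoff 65.1 − 3.3×5.9 = 45.63): to d=0 gives 24.4 → no gain ✓; to d=1.3 gives 43.5 − 3.3×1.3 = 39.21 → no gain ✓.
Mid-fitness (own payoff 43.5 − 5.8×1.3 = 35.96): to d=0 gives 24.4 → no gain ✓; to d=5.9 gives 65.1 − 5.8×5.9 = 30.88 → no gain ✓.
5 of the 6 constraints hold; not an equilibrium.

5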